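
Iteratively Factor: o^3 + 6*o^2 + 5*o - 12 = (o + 4)*(o^2 + 2*o - 3) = (o + 3)*(o + 4)*(o - 1)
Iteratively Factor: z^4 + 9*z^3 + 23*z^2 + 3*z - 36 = (z + 3)*(z^3 + 6*z^2 + 5*z - 12) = (z + 3)*(z + 4)*(z^2 + 2*z - 3) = (z - 1)*(z + 3)*(z + 4)*(z + 3)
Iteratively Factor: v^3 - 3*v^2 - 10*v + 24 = (v + 3)*(v^2 - 6*v + 8) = (v - 2)*(v + 3)*(v - 4)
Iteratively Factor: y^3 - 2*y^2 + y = (y)*(y^2 - 2*y + 1) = y*(y - 1)*(y - 1)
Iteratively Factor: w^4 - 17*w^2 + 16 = (w + 1)*(w^3 - w^2 - 16*w + 16) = (w - 1)*(w + 1)*(w^2 - 16) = (w - 1)*(w + 1)*(w + 4)*(w - 4)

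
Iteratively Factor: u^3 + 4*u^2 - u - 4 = (u + 4)*(u^2 - 1) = (u - 1)*(u + 4)*(u + 1)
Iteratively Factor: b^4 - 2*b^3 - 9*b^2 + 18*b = (b + 3)*(b^3 - 5*b^2 + 6*b) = b*(b + 3)*(b^2 - 5*b + 6) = b*(b - 2)*(b + 3)*(b - 3)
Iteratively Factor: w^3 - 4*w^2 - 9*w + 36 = (w - 3)*(w^2 - w - 12) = (w - 3)*(w + 3)*(w - 4)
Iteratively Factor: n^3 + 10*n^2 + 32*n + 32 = (n + 4)*(n^2 + 6*n + 8) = (n + 4)^2*(n + 2)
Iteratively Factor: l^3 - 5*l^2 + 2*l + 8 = (l - 2)*(l^2 - 3*l - 4) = (l - 2)*(l + 1)*(l - 4)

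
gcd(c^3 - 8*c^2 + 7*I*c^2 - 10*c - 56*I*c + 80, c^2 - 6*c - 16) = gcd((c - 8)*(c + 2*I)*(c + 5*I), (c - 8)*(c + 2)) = c - 8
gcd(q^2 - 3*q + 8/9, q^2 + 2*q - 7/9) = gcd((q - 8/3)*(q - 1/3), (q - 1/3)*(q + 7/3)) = q - 1/3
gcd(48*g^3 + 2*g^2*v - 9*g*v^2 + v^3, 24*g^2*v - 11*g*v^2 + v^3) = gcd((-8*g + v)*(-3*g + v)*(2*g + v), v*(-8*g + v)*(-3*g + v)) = 24*g^2 - 11*g*v + v^2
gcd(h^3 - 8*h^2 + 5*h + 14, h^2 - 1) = h + 1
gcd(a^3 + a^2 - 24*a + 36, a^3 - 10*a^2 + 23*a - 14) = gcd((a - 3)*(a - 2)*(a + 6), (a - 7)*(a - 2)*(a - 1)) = a - 2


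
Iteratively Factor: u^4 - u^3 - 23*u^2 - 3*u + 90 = (u + 3)*(u^3 - 4*u^2 - 11*u + 30) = (u - 5)*(u + 3)*(u^2 + u - 6) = (u - 5)*(u - 2)*(u + 3)*(u + 3)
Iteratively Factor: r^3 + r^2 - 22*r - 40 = (r + 2)*(r^2 - r - 20) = (r - 5)*(r + 2)*(r + 4)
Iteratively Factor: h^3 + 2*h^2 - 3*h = (h + 3)*(h^2 - h) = (h - 1)*(h + 3)*(h)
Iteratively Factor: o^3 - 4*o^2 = (o - 4)*(o^2) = o*(o - 4)*(o)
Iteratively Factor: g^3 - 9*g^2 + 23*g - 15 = (g - 5)*(g^2 - 4*g + 3) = (g - 5)*(g - 1)*(g - 3)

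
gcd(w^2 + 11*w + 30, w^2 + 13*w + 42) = w + 6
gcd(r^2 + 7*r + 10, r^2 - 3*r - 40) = r + 5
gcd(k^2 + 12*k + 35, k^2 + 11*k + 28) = k + 7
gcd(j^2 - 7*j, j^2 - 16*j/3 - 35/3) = j - 7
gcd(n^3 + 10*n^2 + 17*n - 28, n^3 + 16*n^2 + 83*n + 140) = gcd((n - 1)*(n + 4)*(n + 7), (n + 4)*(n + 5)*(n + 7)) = n^2 + 11*n + 28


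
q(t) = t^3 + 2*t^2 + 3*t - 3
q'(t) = 3*t^2 + 4*t + 3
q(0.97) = 2.70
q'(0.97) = 9.70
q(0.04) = -2.88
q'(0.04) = 3.16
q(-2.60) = -14.86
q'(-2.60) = 12.88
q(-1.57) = -6.65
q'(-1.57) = 4.11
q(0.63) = -0.07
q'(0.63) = 6.71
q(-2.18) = -10.40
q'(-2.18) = 8.54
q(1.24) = 5.70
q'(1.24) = 12.57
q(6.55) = 383.47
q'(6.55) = 157.91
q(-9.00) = -597.00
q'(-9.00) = 210.00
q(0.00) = -3.00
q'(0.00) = 3.00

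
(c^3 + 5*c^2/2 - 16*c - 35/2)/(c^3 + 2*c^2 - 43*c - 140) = (2*c^2 - 5*c - 7)/(2*(c^2 - 3*c - 28))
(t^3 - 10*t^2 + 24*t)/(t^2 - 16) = t*(t - 6)/(t + 4)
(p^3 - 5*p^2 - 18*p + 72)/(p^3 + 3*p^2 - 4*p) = (p^2 - 9*p + 18)/(p*(p - 1))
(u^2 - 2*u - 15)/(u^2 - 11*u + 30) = (u + 3)/(u - 6)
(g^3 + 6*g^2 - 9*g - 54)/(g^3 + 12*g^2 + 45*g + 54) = (g - 3)/(g + 3)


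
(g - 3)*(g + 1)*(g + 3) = g^3 + g^2 - 9*g - 9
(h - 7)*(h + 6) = h^2 - h - 42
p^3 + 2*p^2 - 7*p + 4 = (p - 1)^2*(p + 4)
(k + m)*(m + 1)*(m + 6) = k*m^2 + 7*k*m + 6*k + m^3 + 7*m^2 + 6*m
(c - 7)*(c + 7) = c^2 - 49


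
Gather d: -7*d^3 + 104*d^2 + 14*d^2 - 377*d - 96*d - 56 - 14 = -7*d^3 + 118*d^2 - 473*d - 70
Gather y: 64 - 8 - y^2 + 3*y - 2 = -y^2 + 3*y + 54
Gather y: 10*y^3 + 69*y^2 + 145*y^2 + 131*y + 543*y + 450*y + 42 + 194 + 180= 10*y^3 + 214*y^2 + 1124*y + 416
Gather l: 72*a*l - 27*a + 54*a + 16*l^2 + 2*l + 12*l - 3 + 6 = 27*a + 16*l^2 + l*(72*a + 14) + 3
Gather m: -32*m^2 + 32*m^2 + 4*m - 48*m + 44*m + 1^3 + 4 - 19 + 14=0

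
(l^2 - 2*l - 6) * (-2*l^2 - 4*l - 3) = -2*l^4 + 17*l^2 + 30*l + 18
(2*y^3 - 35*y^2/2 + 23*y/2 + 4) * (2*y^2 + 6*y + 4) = 4*y^5 - 23*y^4 - 74*y^3 + 7*y^2 + 70*y + 16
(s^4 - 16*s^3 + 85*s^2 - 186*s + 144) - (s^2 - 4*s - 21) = s^4 - 16*s^3 + 84*s^2 - 182*s + 165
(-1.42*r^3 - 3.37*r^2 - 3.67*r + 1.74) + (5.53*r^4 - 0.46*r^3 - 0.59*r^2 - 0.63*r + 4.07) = 5.53*r^4 - 1.88*r^3 - 3.96*r^2 - 4.3*r + 5.81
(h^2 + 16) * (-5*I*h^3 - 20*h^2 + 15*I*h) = -5*I*h^5 - 20*h^4 - 65*I*h^3 - 320*h^2 + 240*I*h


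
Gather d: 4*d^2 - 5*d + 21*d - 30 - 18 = 4*d^2 + 16*d - 48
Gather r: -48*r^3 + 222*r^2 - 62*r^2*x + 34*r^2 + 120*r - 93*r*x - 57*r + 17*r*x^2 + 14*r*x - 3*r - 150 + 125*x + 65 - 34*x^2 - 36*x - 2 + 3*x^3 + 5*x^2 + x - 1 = -48*r^3 + r^2*(256 - 62*x) + r*(17*x^2 - 79*x + 60) + 3*x^3 - 29*x^2 + 90*x - 88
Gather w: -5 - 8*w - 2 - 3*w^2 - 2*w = -3*w^2 - 10*w - 7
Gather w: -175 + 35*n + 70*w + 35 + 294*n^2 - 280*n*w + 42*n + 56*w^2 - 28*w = 294*n^2 + 77*n + 56*w^2 + w*(42 - 280*n) - 140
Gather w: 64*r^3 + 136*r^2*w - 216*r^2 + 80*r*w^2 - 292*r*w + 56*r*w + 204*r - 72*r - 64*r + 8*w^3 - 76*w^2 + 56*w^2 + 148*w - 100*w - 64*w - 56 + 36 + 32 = 64*r^3 - 216*r^2 + 68*r + 8*w^3 + w^2*(80*r - 20) + w*(136*r^2 - 236*r - 16) + 12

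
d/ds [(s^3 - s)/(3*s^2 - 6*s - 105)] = (s^4 - 4*s^3 - 104*s^2 + 35)/(3*(s^4 - 4*s^3 - 66*s^2 + 140*s + 1225))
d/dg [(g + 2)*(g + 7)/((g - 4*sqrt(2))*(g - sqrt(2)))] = (-9*g^2 - 5*sqrt(2)*g^2 - 12*g + 72 + 70*sqrt(2))/(g^4 - 10*sqrt(2)*g^3 + 66*g^2 - 80*sqrt(2)*g + 64)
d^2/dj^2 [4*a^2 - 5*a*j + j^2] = 2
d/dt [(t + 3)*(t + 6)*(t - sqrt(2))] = 3*t^2 - 2*sqrt(2)*t + 18*t - 9*sqrt(2) + 18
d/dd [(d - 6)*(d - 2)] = 2*d - 8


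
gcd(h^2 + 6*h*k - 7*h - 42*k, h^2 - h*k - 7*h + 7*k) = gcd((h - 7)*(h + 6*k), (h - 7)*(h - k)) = h - 7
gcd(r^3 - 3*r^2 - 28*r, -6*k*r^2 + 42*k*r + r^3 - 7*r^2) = r^2 - 7*r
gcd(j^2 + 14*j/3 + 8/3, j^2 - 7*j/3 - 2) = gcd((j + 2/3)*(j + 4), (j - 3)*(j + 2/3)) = j + 2/3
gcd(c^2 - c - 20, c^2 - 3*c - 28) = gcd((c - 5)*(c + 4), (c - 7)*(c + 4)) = c + 4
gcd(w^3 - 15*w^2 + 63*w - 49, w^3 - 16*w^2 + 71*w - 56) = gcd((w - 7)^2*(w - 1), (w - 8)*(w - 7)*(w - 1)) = w^2 - 8*w + 7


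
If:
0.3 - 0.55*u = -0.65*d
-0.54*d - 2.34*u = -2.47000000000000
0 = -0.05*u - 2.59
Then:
No Solution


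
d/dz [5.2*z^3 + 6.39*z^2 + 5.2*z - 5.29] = 15.6*z^2 + 12.78*z + 5.2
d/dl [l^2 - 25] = 2*l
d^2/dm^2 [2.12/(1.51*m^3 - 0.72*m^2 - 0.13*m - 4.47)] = ((3.0528 - 19.2072*m)*(-1.51*m^3 + 0.72*m^2 + 0.13*m + 4.47) - 2.12*(-9.06*m^2 + 2.88*m + 0.26)*(-4.53*m^2 + 1.44*m + 0.13))/(-1.51*m^3 + 0.72*m^2 + 0.13*m + 4.47)^3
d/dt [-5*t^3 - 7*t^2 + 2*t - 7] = -15*t^2 - 14*t + 2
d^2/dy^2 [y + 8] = 0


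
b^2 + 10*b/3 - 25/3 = (b - 5/3)*(b + 5)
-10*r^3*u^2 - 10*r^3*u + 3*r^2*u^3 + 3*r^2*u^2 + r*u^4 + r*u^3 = u*(-2*r + u)*(5*r + u)*(r*u + r)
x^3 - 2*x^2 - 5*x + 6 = (x - 3)*(x - 1)*(x + 2)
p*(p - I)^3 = p^4 - 3*I*p^3 - 3*p^2 + I*p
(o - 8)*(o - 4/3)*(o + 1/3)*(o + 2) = o^4 - 7*o^3 - 94*o^2/9 + 56*o/3 + 64/9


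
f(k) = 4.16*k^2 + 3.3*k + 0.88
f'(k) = 8.32*k + 3.3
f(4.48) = 99.16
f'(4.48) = 40.57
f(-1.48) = 5.11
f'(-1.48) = -9.01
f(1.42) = 13.95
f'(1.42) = 15.11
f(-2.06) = 11.74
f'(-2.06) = -13.84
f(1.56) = 16.15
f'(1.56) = 16.28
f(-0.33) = 0.24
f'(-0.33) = 0.55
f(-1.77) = 8.07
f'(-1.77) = -11.43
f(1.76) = 19.57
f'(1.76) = 17.94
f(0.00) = 0.88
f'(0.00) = 3.30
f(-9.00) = 308.14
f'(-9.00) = -71.58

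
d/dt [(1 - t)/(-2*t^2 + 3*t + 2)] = (-2*t^2 + 4*t - 5)/(4*t^4 - 12*t^3 + t^2 + 12*t + 4)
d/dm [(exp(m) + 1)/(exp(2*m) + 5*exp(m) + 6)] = (-(exp(m) + 1)*(2*exp(m) + 5) + exp(2*m) + 5*exp(m) + 6)*exp(m)/(exp(2*m) + 5*exp(m) + 6)^2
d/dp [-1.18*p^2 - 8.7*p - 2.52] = -2.36*p - 8.7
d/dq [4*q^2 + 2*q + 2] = 8*q + 2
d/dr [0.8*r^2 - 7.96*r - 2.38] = 1.6*r - 7.96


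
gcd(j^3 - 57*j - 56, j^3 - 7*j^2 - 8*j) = j^2 - 7*j - 8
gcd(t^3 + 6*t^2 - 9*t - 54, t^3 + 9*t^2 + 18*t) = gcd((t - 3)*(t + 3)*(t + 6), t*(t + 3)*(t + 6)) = t^2 + 9*t + 18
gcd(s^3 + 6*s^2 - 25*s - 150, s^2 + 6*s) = s + 6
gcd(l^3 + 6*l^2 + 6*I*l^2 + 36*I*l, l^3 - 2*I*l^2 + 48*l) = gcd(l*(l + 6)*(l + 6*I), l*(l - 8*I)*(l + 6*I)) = l^2 + 6*I*l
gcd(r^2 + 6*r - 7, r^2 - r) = r - 1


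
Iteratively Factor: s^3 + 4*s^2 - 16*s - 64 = (s + 4)*(s^2 - 16) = (s + 4)^2*(s - 4)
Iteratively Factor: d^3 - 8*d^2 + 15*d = (d)*(d^2 - 8*d + 15) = d*(d - 5)*(d - 3)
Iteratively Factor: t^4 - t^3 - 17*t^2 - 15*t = (t + 1)*(t^3 - 2*t^2 - 15*t) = t*(t + 1)*(t^2 - 2*t - 15) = t*(t + 1)*(t + 3)*(t - 5)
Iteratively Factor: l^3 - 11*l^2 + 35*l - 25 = (l - 5)*(l^2 - 6*l + 5) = (l - 5)^2*(l - 1)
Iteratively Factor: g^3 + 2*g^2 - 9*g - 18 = (g + 3)*(g^2 - g - 6) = (g - 3)*(g + 3)*(g + 2)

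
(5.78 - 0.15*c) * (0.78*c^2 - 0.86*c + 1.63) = -0.117*c^3 + 4.6374*c^2 - 5.2153*c + 9.4214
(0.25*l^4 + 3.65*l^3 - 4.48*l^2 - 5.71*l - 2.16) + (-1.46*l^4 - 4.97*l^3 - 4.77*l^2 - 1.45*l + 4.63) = -1.21*l^4 - 1.32*l^3 - 9.25*l^2 - 7.16*l + 2.47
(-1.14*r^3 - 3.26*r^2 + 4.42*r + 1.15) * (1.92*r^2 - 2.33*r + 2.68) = -2.1888*r^5 - 3.603*r^4 + 13.027*r^3 - 16.8274*r^2 + 9.1661*r + 3.082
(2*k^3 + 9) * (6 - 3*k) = -6*k^4 + 12*k^3 - 27*k + 54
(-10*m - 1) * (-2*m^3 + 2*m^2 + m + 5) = 20*m^4 - 18*m^3 - 12*m^2 - 51*m - 5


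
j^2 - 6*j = j*(j - 6)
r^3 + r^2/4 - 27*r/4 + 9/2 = (r - 2)*(r - 3/4)*(r + 3)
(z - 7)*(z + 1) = z^2 - 6*z - 7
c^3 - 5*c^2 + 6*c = c*(c - 3)*(c - 2)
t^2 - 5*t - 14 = (t - 7)*(t + 2)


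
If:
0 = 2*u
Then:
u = 0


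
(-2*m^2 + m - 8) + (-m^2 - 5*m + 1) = -3*m^2 - 4*m - 7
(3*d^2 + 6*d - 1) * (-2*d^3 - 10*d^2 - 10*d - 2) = -6*d^5 - 42*d^4 - 88*d^3 - 56*d^2 - 2*d + 2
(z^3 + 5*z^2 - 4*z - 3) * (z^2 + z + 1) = z^5 + 6*z^4 + 2*z^3 - 2*z^2 - 7*z - 3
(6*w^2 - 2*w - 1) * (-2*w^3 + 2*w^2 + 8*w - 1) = -12*w^5 + 16*w^4 + 46*w^3 - 24*w^2 - 6*w + 1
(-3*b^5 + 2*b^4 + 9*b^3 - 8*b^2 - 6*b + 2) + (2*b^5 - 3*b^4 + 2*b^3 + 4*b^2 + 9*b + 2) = -b^5 - b^4 + 11*b^3 - 4*b^2 + 3*b + 4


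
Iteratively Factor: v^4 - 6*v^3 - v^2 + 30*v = (v + 2)*(v^3 - 8*v^2 + 15*v) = v*(v + 2)*(v^2 - 8*v + 15) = v*(v - 3)*(v + 2)*(v - 5)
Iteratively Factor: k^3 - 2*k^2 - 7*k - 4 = (k + 1)*(k^2 - 3*k - 4) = (k - 4)*(k + 1)*(k + 1)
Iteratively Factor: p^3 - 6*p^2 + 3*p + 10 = (p + 1)*(p^2 - 7*p + 10) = (p - 2)*(p + 1)*(p - 5)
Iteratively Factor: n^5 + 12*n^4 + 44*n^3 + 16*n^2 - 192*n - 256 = (n + 4)*(n^4 + 8*n^3 + 12*n^2 - 32*n - 64) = (n - 2)*(n + 4)*(n^3 + 10*n^2 + 32*n + 32) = (n - 2)*(n + 4)^2*(n^2 + 6*n + 8) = (n - 2)*(n + 4)^3*(n + 2)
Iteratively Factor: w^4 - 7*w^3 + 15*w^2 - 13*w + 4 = (w - 4)*(w^3 - 3*w^2 + 3*w - 1) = (w - 4)*(w - 1)*(w^2 - 2*w + 1) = (w - 4)*(w - 1)^2*(w - 1)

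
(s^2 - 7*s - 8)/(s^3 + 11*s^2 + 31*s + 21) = (s - 8)/(s^2 + 10*s + 21)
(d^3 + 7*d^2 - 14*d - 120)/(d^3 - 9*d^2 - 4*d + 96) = (d^2 + 11*d + 30)/(d^2 - 5*d - 24)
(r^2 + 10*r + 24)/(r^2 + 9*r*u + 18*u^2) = (r^2 + 10*r + 24)/(r^2 + 9*r*u + 18*u^2)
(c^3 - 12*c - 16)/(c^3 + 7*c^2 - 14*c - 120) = (c^2 + 4*c + 4)/(c^2 + 11*c + 30)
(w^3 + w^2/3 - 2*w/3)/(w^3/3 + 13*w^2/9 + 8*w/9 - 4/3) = 3*w*(w + 1)/(w^2 + 5*w + 6)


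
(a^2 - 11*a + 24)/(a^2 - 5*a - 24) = (a - 3)/(a + 3)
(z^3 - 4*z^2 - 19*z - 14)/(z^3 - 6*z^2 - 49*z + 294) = (z^2 + 3*z + 2)/(z^2 + z - 42)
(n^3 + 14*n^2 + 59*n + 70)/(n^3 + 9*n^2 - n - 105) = (n + 2)/(n - 3)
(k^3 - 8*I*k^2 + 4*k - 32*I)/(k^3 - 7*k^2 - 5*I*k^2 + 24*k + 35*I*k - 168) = (k^2 + 4)/(k^2 + k*(-7 + 3*I) - 21*I)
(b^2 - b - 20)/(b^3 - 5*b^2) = (b + 4)/b^2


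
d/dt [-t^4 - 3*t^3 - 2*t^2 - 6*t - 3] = -4*t^3 - 9*t^2 - 4*t - 6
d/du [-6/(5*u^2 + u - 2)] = 6*(10*u + 1)/(5*u^2 + u - 2)^2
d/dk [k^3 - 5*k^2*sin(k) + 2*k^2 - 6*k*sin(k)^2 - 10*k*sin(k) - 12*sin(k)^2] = -5*k^2*cos(k) + 3*k^2 - 6*k*sin(2*k) - 10*sqrt(2)*k*sin(k + pi/4) + 4*k - 10*sin(k) - 12*sin(2*k) + 3*cos(2*k) - 3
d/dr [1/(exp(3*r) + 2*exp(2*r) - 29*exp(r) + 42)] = (-3*exp(2*r) - 4*exp(r) + 29)*exp(r)/(exp(3*r) + 2*exp(2*r) - 29*exp(r) + 42)^2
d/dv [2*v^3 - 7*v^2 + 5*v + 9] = 6*v^2 - 14*v + 5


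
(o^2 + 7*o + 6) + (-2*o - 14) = o^2 + 5*o - 8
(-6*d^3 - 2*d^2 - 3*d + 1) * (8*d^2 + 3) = -48*d^5 - 16*d^4 - 42*d^3 + 2*d^2 - 9*d + 3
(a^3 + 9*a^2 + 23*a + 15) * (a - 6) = a^4 + 3*a^3 - 31*a^2 - 123*a - 90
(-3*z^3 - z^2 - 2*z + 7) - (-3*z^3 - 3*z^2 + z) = 2*z^2 - 3*z + 7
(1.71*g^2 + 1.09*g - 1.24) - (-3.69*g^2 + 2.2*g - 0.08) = 5.4*g^2 - 1.11*g - 1.16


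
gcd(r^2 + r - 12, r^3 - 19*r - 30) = 1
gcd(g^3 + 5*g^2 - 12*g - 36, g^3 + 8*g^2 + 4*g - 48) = g + 6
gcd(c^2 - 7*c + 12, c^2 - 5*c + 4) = c - 4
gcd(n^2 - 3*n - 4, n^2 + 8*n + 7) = n + 1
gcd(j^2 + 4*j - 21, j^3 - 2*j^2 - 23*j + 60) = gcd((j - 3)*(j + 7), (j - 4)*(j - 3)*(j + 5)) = j - 3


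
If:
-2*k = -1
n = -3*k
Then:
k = 1/2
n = -3/2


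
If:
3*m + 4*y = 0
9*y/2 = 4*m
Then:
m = 0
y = 0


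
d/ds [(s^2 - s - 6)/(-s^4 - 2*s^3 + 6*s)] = (2*s^5 - s^4 - 28*s^3 - 30*s^2 + 36)/(s^2*(s^6 + 4*s^5 + 4*s^4 - 12*s^3 - 24*s^2 + 36))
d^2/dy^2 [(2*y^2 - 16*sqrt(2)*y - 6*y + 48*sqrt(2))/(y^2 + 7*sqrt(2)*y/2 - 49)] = 8*(-23*sqrt(2)*y^3 - 6*y^3 + 144*sqrt(2)*y^2 + 294*y^2 - 2352*sqrt(2)*y + 126*y - 686 + 2499*sqrt(2))/(4*y^6 + 42*sqrt(2)*y^5 - 294*y^4 - 3773*sqrt(2)*y^3 + 14406*y^2 + 100842*sqrt(2)*y - 470596)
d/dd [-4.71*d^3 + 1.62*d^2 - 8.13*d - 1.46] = -14.13*d^2 + 3.24*d - 8.13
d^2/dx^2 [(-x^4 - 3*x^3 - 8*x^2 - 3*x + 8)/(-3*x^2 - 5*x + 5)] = 2*(9*x^6 + 45*x^5 + 30*x^4 - 173*x^3 + 69*x^2 - 45)/(27*x^6 + 135*x^5 + 90*x^4 - 325*x^3 - 150*x^2 + 375*x - 125)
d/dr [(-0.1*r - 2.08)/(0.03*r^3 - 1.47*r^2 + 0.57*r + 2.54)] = (0.006*r^3 + 0.0402*r^2 - 6.1152*r + 0.9316)/(0.0009*r^6 - 0.0882*r^5 + 2.1951*r^4 - 1.5234*r^3 - 7.1427*r^2 + 2.8956*r + 6.4516)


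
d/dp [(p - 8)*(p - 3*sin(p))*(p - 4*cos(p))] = (8 - p)*(p - 4*cos(p))*(3*cos(p) - 1) + (p - 8)*(p - 3*sin(p))*(4*sin(p) + 1) + (p - 3*sin(p))*(p - 4*cos(p))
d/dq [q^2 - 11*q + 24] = 2*q - 11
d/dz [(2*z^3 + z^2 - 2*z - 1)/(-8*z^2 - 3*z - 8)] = (-16*z^4 - 12*z^3 - 67*z^2 - 32*z + 13)/(64*z^4 + 48*z^3 + 137*z^2 + 48*z + 64)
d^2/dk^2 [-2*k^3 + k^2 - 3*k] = 2 - 12*k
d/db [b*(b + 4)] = 2*b + 4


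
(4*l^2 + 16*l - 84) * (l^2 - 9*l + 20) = 4*l^4 - 20*l^3 - 148*l^2 + 1076*l - 1680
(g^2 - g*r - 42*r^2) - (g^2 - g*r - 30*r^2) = -12*r^2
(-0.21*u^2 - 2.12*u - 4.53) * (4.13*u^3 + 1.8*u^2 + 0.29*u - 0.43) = -0.8673*u^5 - 9.1336*u^4 - 22.5858*u^3 - 8.6785*u^2 - 0.4021*u + 1.9479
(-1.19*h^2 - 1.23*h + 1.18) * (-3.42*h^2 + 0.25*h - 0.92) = 4.0698*h^4 + 3.9091*h^3 - 3.2483*h^2 + 1.4266*h - 1.0856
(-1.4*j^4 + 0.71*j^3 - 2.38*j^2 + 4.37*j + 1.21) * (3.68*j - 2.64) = -5.152*j^5 + 6.3088*j^4 - 10.6328*j^3 + 22.3648*j^2 - 7.084*j - 3.1944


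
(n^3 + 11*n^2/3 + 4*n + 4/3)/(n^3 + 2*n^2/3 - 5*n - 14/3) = (3*n + 2)/(3*n - 7)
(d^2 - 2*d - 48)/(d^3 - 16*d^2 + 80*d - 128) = (d + 6)/(d^2 - 8*d + 16)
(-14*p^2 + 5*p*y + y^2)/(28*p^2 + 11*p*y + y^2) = (-2*p + y)/(4*p + y)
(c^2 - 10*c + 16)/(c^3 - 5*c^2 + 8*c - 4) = (c - 8)/(c^2 - 3*c + 2)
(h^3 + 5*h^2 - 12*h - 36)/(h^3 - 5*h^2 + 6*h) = (h^2 + 8*h + 12)/(h*(h - 2))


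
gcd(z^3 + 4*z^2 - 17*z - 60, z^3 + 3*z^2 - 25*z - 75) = z^2 + 8*z + 15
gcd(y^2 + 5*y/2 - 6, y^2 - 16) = y + 4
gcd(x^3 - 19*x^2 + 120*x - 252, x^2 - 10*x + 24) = x - 6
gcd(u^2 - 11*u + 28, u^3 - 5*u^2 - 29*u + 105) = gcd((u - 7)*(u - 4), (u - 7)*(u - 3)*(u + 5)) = u - 7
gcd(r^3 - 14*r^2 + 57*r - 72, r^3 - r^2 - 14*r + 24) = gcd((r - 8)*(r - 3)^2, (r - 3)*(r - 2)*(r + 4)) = r - 3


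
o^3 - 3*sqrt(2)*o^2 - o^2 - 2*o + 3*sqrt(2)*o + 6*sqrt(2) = (o - 2)*(o + 1)*(o - 3*sqrt(2))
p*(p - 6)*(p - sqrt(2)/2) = p^3 - 6*p^2 - sqrt(2)*p^2/2 + 3*sqrt(2)*p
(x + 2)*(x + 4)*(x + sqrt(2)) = x^3 + sqrt(2)*x^2 + 6*x^2 + 8*x + 6*sqrt(2)*x + 8*sqrt(2)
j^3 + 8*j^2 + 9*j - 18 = (j - 1)*(j + 3)*(j + 6)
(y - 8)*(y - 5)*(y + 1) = y^3 - 12*y^2 + 27*y + 40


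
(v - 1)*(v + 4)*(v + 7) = v^3 + 10*v^2 + 17*v - 28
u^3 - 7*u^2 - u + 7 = (u - 7)*(u - 1)*(u + 1)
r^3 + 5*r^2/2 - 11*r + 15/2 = (r - 3/2)*(r - 1)*(r + 5)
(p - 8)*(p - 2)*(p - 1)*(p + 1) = p^4 - 10*p^3 + 15*p^2 + 10*p - 16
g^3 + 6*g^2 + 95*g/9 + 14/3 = (g + 2/3)*(g + 7/3)*(g + 3)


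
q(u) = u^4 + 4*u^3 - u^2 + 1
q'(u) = 4*u^3 + 12*u^2 - 2*u = 2*u*(2*u^2 + 6*u - 1)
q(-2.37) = -26.32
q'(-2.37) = 18.89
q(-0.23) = 0.90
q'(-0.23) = 1.05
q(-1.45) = -8.88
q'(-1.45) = 15.94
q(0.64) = 1.81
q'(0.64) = 4.68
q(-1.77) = -14.50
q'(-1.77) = 18.95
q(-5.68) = 276.60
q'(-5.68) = -334.49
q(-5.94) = 372.31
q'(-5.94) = -403.06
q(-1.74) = -13.93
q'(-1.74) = 18.74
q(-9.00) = 3565.00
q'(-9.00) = -1926.00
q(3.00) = 181.00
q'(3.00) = 210.00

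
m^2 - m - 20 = (m - 5)*(m + 4)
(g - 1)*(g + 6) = g^2 + 5*g - 6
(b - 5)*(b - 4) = b^2 - 9*b + 20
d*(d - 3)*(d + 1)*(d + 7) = d^4 + 5*d^3 - 17*d^2 - 21*d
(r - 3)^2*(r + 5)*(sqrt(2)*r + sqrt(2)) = sqrt(2)*r^4 - 22*sqrt(2)*r^2 + 24*sqrt(2)*r + 45*sqrt(2)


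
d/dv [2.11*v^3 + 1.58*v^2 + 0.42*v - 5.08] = 6.33*v^2 + 3.16*v + 0.42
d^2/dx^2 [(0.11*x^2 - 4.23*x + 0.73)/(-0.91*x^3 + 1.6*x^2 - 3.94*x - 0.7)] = (-0.182182*x^6 + 21.017178*x^5 - 41.841072*x^4 + 7.925296*x^3 - 59.990172*x^2 + 58.82718*x - 47.740136)/(0.753571*x^9 - 3.97488*x^8 + 16.776942*x^7 - 36.77683*x^6 + 66.523428*x^5 - 54.0786*x^4 + 36.023884*x^3 + 30.24756*x^2 + 5.7918*x + 0.343)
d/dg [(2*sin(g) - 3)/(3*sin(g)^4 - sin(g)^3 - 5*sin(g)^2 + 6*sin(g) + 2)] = (-18*sin(g)^4 + sin(g)^2 - 10*sin(3*g) + 22)*cos(g)/(3*sin(g)^4 - sin(g)^3 - 5*sin(g)^2 + 6*sin(g) + 2)^2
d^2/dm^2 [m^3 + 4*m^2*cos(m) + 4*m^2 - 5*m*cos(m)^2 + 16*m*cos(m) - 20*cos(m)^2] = -4*m^2*cos(m) - 16*sqrt(2)*m*sin(m + pi/4) + 10*m*cos(2*m) + 6*m - 32*sin(m) + 10*sin(2*m) + 8*cos(m) + 40*cos(2*m) + 8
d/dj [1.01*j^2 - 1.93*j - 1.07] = 2.02*j - 1.93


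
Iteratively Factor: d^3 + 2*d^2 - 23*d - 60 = (d - 5)*(d^2 + 7*d + 12) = (d - 5)*(d + 4)*(d + 3)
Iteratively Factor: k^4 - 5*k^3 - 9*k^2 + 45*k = (k - 3)*(k^3 - 2*k^2 - 15*k) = (k - 3)*(k + 3)*(k^2 - 5*k) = k*(k - 3)*(k + 3)*(k - 5)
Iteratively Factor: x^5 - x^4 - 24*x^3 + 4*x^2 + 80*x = (x + 2)*(x^4 - 3*x^3 - 18*x^2 + 40*x) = (x - 2)*(x + 2)*(x^3 - x^2 - 20*x) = (x - 2)*(x + 2)*(x + 4)*(x^2 - 5*x) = (x - 5)*(x - 2)*(x + 2)*(x + 4)*(x)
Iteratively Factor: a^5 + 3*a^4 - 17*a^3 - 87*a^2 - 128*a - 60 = (a - 5)*(a^4 + 8*a^3 + 23*a^2 + 28*a + 12) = (a - 5)*(a + 1)*(a^3 + 7*a^2 + 16*a + 12) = (a - 5)*(a + 1)*(a + 2)*(a^2 + 5*a + 6) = (a - 5)*(a + 1)*(a + 2)*(a + 3)*(a + 2)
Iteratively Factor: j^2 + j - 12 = (j - 3)*(j + 4)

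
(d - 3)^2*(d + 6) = d^3 - 27*d + 54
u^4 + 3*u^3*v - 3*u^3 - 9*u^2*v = u^2*(u - 3)*(u + 3*v)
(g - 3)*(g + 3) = g^2 - 9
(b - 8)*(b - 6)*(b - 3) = b^3 - 17*b^2 + 90*b - 144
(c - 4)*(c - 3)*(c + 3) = c^3 - 4*c^2 - 9*c + 36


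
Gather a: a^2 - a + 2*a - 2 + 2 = a^2 + a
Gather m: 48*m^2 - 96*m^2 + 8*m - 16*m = -48*m^2 - 8*m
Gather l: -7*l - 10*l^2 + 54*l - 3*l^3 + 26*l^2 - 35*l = -3*l^3 + 16*l^2 + 12*l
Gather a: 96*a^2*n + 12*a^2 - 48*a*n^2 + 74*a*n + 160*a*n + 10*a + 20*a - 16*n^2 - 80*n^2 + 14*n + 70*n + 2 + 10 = a^2*(96*n + 12) + a*(-48*n^2 + 234*n + 30) - 96*n^2 + 84*n + 12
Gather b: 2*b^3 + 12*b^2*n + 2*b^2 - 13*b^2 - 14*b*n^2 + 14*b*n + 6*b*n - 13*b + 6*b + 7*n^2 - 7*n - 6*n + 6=2*b^3 + b^2*(12*n - 11) + b*(-14*n^2 + 20*n - 7) + 7*n^2 - 13*n + 6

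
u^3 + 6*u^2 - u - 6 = (u - 1)*(u + 1)*(u + 6)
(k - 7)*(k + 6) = k^2 - k - 42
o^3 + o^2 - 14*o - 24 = (o - 4)*(o + 2)*(o + 3)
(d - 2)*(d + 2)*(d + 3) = d^3 + 3*d^2 - 4*d - 12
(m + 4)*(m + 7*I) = m^2 + 4*m + 7*I*m + 28*I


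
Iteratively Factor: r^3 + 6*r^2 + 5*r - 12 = (r + 3)*(r^2 + 3*r - 4) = (r + 3)*(r + 4)*(r - 1)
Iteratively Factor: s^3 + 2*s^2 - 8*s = (s + 4)*(s^2 - 2*s) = s*(s + 4)*(s - 2)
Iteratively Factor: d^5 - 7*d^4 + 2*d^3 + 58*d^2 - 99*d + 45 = (d + 3)*(d^4 - 10*d^3 + 32*d^2 - 38*d + 15) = (d - 1)*(d + 3)*(d^3 - 9*d^2 + 23*d - 15) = (d - 1)^2*(d + 3)*(d^2 - 8*d + 15) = (d - 5)*(d - 1)^2*(d + 3)*(d - 3)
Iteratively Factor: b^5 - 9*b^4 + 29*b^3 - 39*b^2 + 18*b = (b)*(b^4 - 9*b^3 + 29*b^2 - 39*b + 18) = b*(b - 3)*(b^3 - 6*b^2 + 11*b - 6) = b*(b - 3)^2*(b^2 - 3*b + 2) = b*(b - 3)^2*(b - 2)*(b - 1)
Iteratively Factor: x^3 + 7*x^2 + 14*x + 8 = (x + 2)*(x^2 + 5*x + 4) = (x + 1)*(x + 2)*(x + 4)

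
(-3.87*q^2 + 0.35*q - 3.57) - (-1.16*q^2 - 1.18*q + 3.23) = -2.71*q^2 + 1.53*q - 6.8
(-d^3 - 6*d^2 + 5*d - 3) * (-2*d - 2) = 2*d^4 + 14*d^3 + 2*d^2 - 4*d + 6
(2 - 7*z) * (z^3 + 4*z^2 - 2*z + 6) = -7*z^4 - 26*z^3 + 22*z^2 - 46*z + 12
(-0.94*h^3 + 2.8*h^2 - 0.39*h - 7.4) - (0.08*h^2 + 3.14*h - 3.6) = -0.94*h^3 + 2.72*h^2 - 3.53*h - 3.8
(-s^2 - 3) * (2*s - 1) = -2*s^3 + s^2 - 6*s + 3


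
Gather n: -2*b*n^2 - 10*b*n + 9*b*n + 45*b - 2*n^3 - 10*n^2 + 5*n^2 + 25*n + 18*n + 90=45*b - 2*n^3 + n^2*(-2*b - 5) + n*(43 - b) + 90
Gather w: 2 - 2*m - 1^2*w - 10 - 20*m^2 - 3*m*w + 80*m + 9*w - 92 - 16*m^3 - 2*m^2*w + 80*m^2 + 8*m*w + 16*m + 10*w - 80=-16*m^3 + 60*m^2 + 94*m + w*(-2*m^2 + 5*m + 18) - 180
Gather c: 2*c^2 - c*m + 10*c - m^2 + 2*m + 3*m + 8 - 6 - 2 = 2*c^2 + c*(10 - m) - m^2 + 5*m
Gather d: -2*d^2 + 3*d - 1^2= -2*d^2 + 3*d - 1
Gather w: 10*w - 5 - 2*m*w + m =m + w*(10 - 2*m) - 5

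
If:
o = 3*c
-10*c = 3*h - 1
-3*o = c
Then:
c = 0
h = 1/3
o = 0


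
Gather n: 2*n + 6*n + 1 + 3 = 8*n + 4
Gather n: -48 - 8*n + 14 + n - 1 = -7*n - 35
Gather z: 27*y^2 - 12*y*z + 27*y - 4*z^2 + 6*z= 27*y^2 + 27*y - 4*z^2 + z*(6 - 12*y)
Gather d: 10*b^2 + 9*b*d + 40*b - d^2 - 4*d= 10*b^2 + 40*b - d^2 + d*(9*b - 4)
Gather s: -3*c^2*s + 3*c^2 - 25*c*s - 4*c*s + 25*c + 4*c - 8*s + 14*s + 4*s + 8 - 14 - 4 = 3*c^2 + 29*c + s*(-3*c^2 - 29*c + 10) - 10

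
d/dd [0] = 0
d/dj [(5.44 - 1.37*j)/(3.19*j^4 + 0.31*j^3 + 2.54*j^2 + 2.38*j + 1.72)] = (13.1109*j^4 - 68.565*j^3 - 1.5794*j^2 - 27.6352*j - 15.3036)/(10.1761*j^8 + 1.9778*j^7 + 16.3013*j^6 + 16.7592*j^5 + 18.9008*j^4 + 13.1568*j^3 + 14.402*j^2 + 8.1872*j + 2.9584)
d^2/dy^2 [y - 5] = 0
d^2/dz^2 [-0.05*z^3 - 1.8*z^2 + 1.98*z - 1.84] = -0.3*z - 3.6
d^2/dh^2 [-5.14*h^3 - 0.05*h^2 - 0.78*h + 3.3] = -30.84*h - 0.1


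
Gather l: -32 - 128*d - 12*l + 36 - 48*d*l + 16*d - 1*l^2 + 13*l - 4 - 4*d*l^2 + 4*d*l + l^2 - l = -4*d*l^2 - 44*d*l - 112*d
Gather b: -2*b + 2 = 2 - 2*b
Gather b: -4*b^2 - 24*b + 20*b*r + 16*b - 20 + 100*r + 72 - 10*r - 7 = -4*b^2 + b*(20*r - 8) + 90*r + 45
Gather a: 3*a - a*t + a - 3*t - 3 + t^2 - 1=a*(4 - t) + t^2 - 3*t - 4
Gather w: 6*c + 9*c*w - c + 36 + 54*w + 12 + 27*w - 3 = 5*c + w*(9*c + 81) + 45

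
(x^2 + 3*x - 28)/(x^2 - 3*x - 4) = (x + 7)/(x + 1)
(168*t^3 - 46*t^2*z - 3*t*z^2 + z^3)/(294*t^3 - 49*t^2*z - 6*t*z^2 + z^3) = (-4*t + z)/(-7*t + z)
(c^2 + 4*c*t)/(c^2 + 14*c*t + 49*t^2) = c*(c + 4*t)/(c^2 + 14*c*t + 49*t^2)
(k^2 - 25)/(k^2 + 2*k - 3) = (k^2 - 25)/(k^2 + 2*k - 3)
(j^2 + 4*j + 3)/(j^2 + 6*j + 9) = (j + 1)/(j + 3)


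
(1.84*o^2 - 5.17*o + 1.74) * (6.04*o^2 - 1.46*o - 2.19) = 11.1136*o^4 - 33.9132*o^3 + 14.0282*o^2 + 8.7819*o - 3.8106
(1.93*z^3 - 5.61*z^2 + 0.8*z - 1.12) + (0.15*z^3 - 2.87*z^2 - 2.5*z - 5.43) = 2.08*z^3 - 8.48*z^2 - 1.7*z - 6.55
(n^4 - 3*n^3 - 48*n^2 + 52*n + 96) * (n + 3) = n^5 - 57*n^3 - 92*n^2 + 252*n + 288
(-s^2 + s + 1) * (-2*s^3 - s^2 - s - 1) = 2*s^5 - s^4 - 2*s^3 - s^2 - 2*s - 1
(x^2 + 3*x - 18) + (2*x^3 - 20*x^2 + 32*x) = 2*x^3 - 19*x^2 + 35*x - 18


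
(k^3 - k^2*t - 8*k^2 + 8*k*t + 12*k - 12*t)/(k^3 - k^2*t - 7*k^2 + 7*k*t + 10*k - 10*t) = (k - 6)/(k - 5)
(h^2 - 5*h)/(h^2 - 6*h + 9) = h*(h - 5)/(h^2 - 6*h + 9)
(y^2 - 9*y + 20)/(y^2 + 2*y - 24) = (y - 5)/(y + 6)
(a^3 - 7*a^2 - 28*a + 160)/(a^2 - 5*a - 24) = (a^2 + a - 20)/(a + 3)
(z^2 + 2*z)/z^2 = (z + 2)/z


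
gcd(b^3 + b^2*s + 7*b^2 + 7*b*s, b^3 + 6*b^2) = b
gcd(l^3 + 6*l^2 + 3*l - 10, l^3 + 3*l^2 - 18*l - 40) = l^2 + 7*l + 10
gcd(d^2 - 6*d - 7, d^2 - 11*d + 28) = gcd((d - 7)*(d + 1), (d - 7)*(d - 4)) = d - 7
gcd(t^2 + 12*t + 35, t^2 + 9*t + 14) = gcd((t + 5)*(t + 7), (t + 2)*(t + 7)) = t + 7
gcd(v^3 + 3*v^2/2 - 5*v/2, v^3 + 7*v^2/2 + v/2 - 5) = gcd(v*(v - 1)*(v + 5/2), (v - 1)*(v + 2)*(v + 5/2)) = v^2 + 3*v/2 - 5/2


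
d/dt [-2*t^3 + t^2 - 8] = 2*t*(1 - 3*t)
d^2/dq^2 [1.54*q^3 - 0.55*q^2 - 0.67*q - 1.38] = 9.24*q - 1.1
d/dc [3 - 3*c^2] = -6*c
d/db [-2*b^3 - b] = -6*b^2 - 1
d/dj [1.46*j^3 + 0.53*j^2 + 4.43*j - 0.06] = 4.38*j^2 + 1.06*j + 4.43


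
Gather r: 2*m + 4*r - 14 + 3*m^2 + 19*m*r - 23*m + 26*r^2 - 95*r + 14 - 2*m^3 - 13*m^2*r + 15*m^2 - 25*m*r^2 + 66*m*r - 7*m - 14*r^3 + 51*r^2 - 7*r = -2*m^3 + 18*m^2 - 28*m - 14*r^3 + r^2*(77 - 25*m) + r*(-13*m^2 + 85*m - 98)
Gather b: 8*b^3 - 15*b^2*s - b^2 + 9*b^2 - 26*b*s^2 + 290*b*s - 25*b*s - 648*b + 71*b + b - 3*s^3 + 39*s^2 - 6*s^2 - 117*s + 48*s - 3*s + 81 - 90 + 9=8*b^3 + b^2*(8 - 15*s) + b*(-26*s^2 + 265*s - 576) - 3*s^3 + 33*s^2 - 72*s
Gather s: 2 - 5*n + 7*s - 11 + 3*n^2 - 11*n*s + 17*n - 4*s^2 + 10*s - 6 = 3*n^2 + 12*n - 4*s^2 + s*(17 - 11*n) - 15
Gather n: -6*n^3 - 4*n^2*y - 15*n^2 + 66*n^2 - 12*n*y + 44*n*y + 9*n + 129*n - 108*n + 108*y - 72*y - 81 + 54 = -6*n^3 + n^2*(51 - 4*y) + n*(32*y + 30) + 36*y - 27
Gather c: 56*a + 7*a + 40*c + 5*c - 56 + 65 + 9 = 63*a + 45*c + 18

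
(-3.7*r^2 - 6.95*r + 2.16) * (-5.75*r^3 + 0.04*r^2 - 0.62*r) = 21.275*r^5 + 39.8145*r^4 - 10.404*r^3 + 4.3954*r^2 - 1.3392*r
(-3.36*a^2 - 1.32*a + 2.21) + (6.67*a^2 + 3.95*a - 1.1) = 3.31*a^2 + 2.63*a + 1.11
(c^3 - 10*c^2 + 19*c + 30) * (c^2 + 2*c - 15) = c^5 - 8*c^4 - 16*c^3 + 218*c^2 - 225*c - 450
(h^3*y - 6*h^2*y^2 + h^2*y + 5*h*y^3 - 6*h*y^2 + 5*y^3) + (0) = h^3*y - 6*h^2*y^2 + h^2*y + 5*h*y^3 - 6*h*y^2 + 5*y^3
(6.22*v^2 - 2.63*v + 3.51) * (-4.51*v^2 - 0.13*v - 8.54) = -28.0522*v^4 + 11.0527*v^3 - 68.607*v^2 + 22.0039*v - 29.9754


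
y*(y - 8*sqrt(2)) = y^2 - 8*sqrt(2)*y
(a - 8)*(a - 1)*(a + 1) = a^3 - 8*a^2 - a + 8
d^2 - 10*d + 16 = (d - 8)*(d - 2)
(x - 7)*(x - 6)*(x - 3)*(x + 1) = x^4 - 15*x^3 + 65*x^2 - 45*x - 126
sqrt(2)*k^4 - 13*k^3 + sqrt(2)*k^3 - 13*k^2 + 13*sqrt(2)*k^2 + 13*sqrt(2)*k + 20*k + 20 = (k + 1)*(k - 5*sqrt(2))*(k - 2*sqrt(2))*(sqrt(2)*k + 1)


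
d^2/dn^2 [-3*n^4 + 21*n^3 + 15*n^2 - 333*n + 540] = -36*n^2 + 126*n + 30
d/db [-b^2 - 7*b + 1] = -2*b - 7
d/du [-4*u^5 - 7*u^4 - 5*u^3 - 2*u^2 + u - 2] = -20*u^4 - 28*u^3 - 15*u^2 - 4*u + 1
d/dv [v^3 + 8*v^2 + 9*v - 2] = 3*v^2 + 16*v + 9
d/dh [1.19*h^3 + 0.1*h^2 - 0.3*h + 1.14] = 3.57*h^2 + 0.2*h - 0.3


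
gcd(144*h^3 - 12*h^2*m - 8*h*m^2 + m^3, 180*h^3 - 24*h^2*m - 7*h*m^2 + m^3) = 36*h^2 - 12*h*m + m^2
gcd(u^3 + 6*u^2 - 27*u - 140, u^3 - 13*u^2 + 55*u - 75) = u - 5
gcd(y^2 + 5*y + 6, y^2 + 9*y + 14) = y + 2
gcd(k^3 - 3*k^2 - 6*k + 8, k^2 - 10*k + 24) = k - 4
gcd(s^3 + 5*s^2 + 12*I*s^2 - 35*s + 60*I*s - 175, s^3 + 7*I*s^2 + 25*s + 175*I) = s^2 + 12*I*s - 35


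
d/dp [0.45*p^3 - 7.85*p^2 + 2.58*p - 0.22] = 1.35*p^2 - 15.7*p + 2.58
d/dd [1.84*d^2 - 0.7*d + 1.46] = 3.68*d - 0.7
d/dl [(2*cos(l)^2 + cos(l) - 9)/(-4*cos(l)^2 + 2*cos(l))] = (-4*sin(l) - 9*sin(l)/cos(l)^2 + 36*tan(l))/(2*(2*cos(l) - 1)^2)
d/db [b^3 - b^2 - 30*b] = 3*b^2 - 2*b - 30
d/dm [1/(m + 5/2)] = -4/(2*m + 5)^2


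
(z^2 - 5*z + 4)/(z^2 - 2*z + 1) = (z - 4)/(z - 1)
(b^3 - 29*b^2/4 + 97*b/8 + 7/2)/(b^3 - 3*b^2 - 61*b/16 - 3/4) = 2*(2*b - 7)/(4*b + 3)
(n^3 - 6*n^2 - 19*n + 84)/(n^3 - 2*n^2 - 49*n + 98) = (n^2 + n - 12)/(n^2 + 5*n - 14)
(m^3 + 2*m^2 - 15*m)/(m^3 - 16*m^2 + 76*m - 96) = m*(m^2 + 2*m - 15)/(m^3 - 16*m^2 + 76*m - 96)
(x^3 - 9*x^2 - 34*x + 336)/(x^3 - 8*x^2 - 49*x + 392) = (x + 6)/(x + 7)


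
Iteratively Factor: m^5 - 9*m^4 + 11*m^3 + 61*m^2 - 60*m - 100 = (m + 2)*(m^4 - 11*m^3 + 33*m^2 - 5*m - 50) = (m - 5)*(m + 2)*(m^3 - 6*m^2 + 3*m + 10) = (m - 5)*(m + 1)*(m + 2)*(m^2 - 7*m + 10) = (m - 5)^2*(m + 1)*(m + 2)*(m - 2)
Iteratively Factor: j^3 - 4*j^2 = (j - 4)*(j^2) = j*(j - 4)*(j)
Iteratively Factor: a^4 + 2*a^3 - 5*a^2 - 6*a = (a - 2)*(a^3 + 4*a^2 + 3*a) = (a - 2)*(a + 1)*(a^2 + 3*a) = a*(a - 2)*(a + 1)*(a + 3)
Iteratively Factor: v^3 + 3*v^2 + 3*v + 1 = (v + 1)*(v^2 + 2*v + 1) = (v + 1)^2*(v + 1)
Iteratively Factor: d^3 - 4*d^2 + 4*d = (d - 2)*(d^2 - 2*d) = (d - 2)^2*(d)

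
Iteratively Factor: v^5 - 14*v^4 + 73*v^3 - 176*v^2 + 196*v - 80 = (v - 1)*(v^4 - 13*v^3 + 60*v^2 - 116*v + 80) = (v - 2)*(v - 1)*(v^3 - 11*v^2 + 38*v - 40) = (v - 5)*(v - 2)*(v - 1)*(v^2 - 6*v + 8) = (v - 5)*(v - 2)^2*(v - 1)*(v - 4)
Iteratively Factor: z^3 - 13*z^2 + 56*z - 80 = (z - 5)*(z^2 - 8*z + 16) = (z - 5)*(z - 4)*(z - 4)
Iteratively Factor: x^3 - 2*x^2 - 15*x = (x)*(x^2 - 2*x - 15) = x*(x + 3)*(x - 5)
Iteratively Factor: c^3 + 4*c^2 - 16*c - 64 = (c - 4)*(c^2 + 8*c + 16) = (c - 4)*(c + 4)*(c + 4)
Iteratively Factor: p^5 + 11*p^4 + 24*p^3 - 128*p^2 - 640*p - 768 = (p + 4)*(p^4 + 7*p^3 - 4*p^2 - 112*p - 192) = (p + 4)^2*(p^3 + 3*p^2 - 16*p - 48) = (p + 4)^3*(p^2 - p - 12) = (p - 4)*(p + 4)^3*(p + 3)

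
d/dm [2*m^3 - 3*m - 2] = 6*m^2 - 3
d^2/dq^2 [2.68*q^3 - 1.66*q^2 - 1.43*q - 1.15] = 16.08*q - 3.32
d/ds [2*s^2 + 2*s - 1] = 4*s + 2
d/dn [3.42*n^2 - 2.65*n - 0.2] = 6.84*n - 2.65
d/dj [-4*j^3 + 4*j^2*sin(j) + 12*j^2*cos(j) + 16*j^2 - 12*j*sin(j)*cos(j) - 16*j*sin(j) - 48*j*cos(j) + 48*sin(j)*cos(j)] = -12*j^2*sin(j) + 4*j^2*cos(j) - 12*j^2 + 56*j*sin(j) + 8*j*cos(j) - 12*j*cos(2*j) + 32*j - 16*sin(j) - 6*sin(2*j) - 48*cos(j) + 48*cos(2*j)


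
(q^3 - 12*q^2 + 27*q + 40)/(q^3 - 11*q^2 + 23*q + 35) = (q - 8)/(q - 7)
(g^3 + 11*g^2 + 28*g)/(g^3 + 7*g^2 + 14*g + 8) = g*(g + 7)/(g^2 + 3*g + 2)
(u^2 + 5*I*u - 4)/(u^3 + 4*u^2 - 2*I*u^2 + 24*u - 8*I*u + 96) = (u + I)/(u^2 + u*(4 - 6*I) - 24*I)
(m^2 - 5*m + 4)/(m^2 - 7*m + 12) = (m - 1)/(m - 3)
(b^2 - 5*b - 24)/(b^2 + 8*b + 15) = (b - 8)/(b + 5)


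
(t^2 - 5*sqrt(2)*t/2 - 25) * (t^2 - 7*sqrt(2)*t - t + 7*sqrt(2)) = t^4 - 19*sqrt(2)*t^3/2 - t^3 + 10*t^2 + 19*sqrt(2)*t^2/2 - 10*t + 175*sqrt(2)*t - 175*sqrt(2)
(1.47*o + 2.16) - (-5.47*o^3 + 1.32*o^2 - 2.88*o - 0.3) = 5.47*o^3 - 1.32*o^2 + 4.35*o + 2.46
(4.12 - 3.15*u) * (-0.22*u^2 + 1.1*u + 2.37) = 0.693*u^3 - 4.3714*u^2 - 2.9335*u + 9.7644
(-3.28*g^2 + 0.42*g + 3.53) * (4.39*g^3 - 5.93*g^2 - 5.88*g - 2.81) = -14.3992*g^5 + 21.2942*g^4 + 32.2925*g^3 - 14.1857*g^2 - 21.9366*g - 9.9193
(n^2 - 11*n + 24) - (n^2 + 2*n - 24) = 48 - 13*n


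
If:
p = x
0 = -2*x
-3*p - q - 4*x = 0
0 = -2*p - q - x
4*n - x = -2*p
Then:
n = 0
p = 0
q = 0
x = 0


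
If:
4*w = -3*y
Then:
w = -3*y/4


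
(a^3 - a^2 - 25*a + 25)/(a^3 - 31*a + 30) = (a + 5)/(a + 6)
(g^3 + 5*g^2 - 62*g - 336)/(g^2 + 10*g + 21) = (g^2 - 2*g - 48)/(g + 3)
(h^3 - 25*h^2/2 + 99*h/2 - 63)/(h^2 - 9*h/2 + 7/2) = (h^2 - 9*h + 18)/(h - 1)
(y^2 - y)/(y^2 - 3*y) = (y - 1)/(y - 3)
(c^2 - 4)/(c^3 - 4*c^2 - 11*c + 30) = (c + 2)/(c^2 - 2*c - 15)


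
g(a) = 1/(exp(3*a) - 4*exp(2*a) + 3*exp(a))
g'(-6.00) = -134.48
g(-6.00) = 134.92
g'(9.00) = 0.00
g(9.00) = 0.00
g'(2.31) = -0.01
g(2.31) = 0.00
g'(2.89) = -0.00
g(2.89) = 0.00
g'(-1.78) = -1.86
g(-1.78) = 2.52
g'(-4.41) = -27.42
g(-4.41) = 27.87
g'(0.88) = -0.69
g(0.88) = -0.50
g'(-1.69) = -1.67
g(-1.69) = 2.36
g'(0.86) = -0.48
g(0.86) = -0.49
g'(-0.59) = 0.78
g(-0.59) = 1.66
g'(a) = (-3*exp(3*a) + 8*exp(2*a) - 3*exp(a))/(exp(3*a) - 4*exp(2*a) + 3*exp(a))^2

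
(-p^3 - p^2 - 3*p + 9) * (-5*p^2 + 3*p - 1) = 5*p^5 + 2*p^4 + 13*p^3 - 53*p^2 + 30*p - 9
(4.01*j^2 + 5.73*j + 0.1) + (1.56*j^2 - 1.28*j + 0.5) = 5.57*j^2 + 4.45*j + 0.6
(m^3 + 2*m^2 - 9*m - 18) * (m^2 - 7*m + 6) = m^5 - 5*m^4 - 17*m^3 + 57*m^2 + 72*m - 108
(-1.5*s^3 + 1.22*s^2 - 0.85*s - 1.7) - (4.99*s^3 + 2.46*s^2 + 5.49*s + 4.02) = -6.49*s^3 - 1.24*s^2 - 6.34*s - 5.72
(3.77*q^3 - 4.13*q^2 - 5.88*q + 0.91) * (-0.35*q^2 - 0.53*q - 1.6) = -1.3195*q^5 - 0.5526*q^4 - 1.7851*q^3 + 9.4059*q^2 + 8.9257*q - 1.456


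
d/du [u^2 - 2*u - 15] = 2*u - 2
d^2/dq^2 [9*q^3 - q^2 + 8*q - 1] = 54*q - 2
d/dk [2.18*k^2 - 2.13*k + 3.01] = 4.36*k - 2.13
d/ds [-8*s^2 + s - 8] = 1 - 16*s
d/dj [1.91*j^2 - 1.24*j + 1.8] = 3.82*j - 1.24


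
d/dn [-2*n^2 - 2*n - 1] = -4*n - 2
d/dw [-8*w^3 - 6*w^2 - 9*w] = -24*w^2 - 12*w - 9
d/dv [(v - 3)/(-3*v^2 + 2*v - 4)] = (3*v^2 - 18*v + 2)/(9*v^4 - 12*v^3 + 28*v^2 - 16*v + 16)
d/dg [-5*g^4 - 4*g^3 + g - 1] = -20*g^3 - 12*g^2 + 1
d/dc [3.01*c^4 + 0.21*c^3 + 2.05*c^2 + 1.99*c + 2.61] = 12.04*c^3 + 0.63*c^2 + 4.1*c + 1.99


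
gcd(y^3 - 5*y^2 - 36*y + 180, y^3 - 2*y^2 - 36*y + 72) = y^2 - 36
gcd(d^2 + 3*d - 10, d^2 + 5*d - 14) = d - 2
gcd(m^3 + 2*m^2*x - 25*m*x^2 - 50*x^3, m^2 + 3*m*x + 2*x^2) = m + 2*x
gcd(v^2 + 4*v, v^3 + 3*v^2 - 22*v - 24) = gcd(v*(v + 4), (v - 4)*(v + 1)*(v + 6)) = 1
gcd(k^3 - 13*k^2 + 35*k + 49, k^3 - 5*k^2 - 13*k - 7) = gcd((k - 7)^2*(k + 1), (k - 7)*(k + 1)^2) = k^2 - 6*k - 7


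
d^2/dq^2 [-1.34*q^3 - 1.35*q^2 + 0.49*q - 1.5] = -8.04*q - 2.7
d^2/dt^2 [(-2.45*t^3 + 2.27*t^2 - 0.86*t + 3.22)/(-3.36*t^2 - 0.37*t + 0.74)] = (2.8421709430404e-14*t^5 - 2.8421709430404e-14*t^4 + 37.91641*t^3 - 256.0047*t^2 - 3.13908*t - 18.90922)/(37.933056*t^6 + 12.531456*t^5 - 23.68296*t^4 - 5.469155*t^3 + 5.21589*t^2 + 0.607836*t - 0.405224)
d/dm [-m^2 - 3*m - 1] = -2*m - 3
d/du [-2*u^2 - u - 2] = -4*u - 1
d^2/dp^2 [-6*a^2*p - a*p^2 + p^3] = -2*a + 6*p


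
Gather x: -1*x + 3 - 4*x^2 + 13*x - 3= -4*x^2 + 12*x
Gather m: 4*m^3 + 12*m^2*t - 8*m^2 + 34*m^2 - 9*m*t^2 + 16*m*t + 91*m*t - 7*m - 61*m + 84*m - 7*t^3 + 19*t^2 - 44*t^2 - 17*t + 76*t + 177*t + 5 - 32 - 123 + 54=4*m^3 + m^2*(12*t + 26) + m*(-9*t^2 + 107*t + 16) - 7*t^3 - 25*t^2 + 236*t - 96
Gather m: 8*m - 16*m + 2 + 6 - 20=-8*m - 12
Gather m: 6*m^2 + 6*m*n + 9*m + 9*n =6*m^2 + m*(6*n + 9) + 9*n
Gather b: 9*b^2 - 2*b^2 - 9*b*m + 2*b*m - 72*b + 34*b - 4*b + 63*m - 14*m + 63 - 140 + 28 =7*b^2 + b*(-7*m - 42) + 49*m - 49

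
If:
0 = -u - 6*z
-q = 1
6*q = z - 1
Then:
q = -1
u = 30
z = -5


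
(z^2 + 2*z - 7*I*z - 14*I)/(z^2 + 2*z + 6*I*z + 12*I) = (z - 7*I)/(z + 6*I)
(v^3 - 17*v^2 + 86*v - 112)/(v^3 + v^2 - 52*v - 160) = (v^2 - 9*v + 14)/(v^2 + 9*v + 20)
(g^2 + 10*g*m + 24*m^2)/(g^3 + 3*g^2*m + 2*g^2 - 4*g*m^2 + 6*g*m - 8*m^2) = (g + 6*m)/(g^2 - g*m + 2*g - 2*m)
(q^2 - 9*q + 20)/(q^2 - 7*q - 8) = (-q^2 + 9*q - 20)/(-q^2 + 7*q + 8)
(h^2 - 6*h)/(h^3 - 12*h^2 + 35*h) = (h - 6)/(h^2 - 12*h + 35)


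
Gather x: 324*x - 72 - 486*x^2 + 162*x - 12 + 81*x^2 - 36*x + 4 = -405*x^2 + 450*x - 80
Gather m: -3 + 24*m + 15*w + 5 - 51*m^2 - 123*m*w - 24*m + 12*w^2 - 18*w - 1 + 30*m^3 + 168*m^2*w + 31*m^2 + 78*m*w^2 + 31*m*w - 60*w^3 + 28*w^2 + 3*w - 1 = 30*m^3 + m^2*(168*w - 20) + m*(78*w^2 - 92*w) - 60*w^3 + 40*w^2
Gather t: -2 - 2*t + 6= 4 - 2*t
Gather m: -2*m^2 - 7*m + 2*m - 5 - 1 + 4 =-2*m^2 - 5*m - 2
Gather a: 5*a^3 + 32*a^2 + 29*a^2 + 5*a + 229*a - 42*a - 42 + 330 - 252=5*a^3 + 61*a^2 + 192*a + 36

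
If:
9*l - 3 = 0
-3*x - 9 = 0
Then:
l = 1/3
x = -3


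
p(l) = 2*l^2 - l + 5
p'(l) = 4*l - 1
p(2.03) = 11.21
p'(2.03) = 7.12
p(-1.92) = 14.29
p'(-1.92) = -8.68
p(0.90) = 5.72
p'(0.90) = 2.60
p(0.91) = 5.75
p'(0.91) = 2.64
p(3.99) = 32.85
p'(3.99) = 14.96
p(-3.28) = 29.80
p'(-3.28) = -14.12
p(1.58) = 8.41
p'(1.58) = 5.32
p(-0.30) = 5.48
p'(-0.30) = -2.20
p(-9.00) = 176.00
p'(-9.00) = -37.00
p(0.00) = 5.00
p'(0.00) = -1.00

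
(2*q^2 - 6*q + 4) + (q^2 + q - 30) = 3*q^2 - 5*q - 26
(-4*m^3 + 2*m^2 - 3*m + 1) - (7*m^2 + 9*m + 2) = -4*m^3 - 5*m^2 - 12*m - 1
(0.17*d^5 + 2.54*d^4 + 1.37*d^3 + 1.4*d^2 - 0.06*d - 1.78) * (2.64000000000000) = 0.4488*d^5 + 6.7056*d^4 + 3.6168*d^3 + 3.696*d^2 - 0.1584*d - 4.6992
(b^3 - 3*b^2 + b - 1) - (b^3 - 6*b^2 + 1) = 3*b^2 + b - 2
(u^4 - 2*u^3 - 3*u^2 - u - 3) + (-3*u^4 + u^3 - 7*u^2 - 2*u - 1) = -2*u^4 - u^3 - 10*u^2 - 3*u - 4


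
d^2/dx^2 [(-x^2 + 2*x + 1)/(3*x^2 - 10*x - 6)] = 2*(-12*x^3 - 27*x^2 + 18*x - 38)/(27*x^6 - 270*x^5 + 738*x^4 + 80*x^3 - 1476*x^2 - 1080*x - 216)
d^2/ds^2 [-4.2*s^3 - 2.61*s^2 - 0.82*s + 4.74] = -25.2*s - 5.22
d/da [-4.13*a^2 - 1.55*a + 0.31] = -8.26*a - 1.55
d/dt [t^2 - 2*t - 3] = 2*t - 2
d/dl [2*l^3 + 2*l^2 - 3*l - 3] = 6*l^2 + 4*l - 3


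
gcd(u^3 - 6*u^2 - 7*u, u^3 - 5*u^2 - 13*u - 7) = u^2 - 6*u - 7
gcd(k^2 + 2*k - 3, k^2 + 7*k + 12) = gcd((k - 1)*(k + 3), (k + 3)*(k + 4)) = k + 3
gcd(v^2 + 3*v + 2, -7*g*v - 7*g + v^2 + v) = v + 1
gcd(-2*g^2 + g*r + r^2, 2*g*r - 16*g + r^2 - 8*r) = 2*g + r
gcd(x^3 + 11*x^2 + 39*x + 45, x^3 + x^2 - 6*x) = x + 3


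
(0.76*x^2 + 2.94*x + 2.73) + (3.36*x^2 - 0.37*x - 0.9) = 4.12*x^2 + 2.57*x + 1.83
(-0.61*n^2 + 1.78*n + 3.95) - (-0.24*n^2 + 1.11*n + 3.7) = -0.37*n^2 + 0.67*n + 0.25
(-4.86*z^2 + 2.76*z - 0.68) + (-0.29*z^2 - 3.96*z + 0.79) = -5.15*z^2 - 1.2*z + 0.11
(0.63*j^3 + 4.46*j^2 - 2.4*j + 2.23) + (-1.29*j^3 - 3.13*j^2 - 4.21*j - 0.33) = -0.66*j^3 + 1.33*j^2 - 6.61*j + 1.9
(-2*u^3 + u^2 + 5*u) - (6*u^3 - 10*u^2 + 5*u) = -8*u^3 + 11*u^2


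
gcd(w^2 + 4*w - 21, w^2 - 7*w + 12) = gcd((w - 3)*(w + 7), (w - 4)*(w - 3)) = w - 3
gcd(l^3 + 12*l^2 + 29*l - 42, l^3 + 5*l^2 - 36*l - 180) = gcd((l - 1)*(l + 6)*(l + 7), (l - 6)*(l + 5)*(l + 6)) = l + 6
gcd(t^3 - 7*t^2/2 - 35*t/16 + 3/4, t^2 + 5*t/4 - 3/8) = t - 1/4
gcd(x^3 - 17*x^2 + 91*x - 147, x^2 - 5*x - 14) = x - 7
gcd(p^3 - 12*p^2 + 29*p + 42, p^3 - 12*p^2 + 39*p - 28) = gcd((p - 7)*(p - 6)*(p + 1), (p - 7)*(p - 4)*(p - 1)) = p - 7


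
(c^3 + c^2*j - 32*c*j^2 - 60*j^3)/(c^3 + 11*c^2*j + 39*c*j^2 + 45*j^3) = (c^2 - 4*c*j - 12*j^2)/(c^2 + 6*c*j + 9*j^2)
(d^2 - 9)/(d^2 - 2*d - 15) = (d - 3)/(d - 5)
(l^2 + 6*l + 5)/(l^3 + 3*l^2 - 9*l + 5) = (l + 1)/(l^2 - 2*l + 1)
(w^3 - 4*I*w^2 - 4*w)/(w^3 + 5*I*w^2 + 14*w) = (w - 2*I)/(w + 7*I)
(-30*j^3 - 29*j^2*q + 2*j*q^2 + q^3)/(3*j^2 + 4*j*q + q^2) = (-30*j^2 + j*q + q^2)/(3*j + q)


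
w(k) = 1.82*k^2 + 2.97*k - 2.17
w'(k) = 3.64*k + 2.97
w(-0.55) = -3.25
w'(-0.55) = 0.97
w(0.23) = -1.39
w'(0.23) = 3.81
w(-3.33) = 8.12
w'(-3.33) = -9.15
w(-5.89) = 43.48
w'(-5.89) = -18.47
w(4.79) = 53.81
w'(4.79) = 20.41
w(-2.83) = 4.00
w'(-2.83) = -7.33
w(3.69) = 33.57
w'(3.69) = 16.40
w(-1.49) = -2.55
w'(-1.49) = -2.45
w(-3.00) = 5.30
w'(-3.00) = -7.95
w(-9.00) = 118.52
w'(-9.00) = -29.79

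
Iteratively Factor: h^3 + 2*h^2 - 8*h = (h - 2)*(h^2 + 4*h) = h*(h - 2)*(h + 4)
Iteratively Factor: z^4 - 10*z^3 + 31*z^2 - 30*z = (z)*(z^3 - 10*z^2 + 31*z - 30) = z*(z - 3)*(z^2 - 7*z + 10) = z*(z - 5)*(z - 3)*(z - 2)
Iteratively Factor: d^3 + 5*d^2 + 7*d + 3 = (d + 1)*(d^2 + 4*d + 3) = (d + 1)*(d + 3)*(d + 1)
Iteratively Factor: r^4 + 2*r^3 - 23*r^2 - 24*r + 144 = (r + 4)*(r^3 - 2*r^2 - 15*r + 36) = (r - 3)*(r + 4)*(r^2 + r - 12) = (r - 3)^2*(r + 4)*(r + 4)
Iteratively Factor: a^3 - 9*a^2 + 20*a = (a - 4)*(a^2 - 5*a) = a*(a - 4)*(a - 5)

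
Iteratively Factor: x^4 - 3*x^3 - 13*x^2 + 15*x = (x + 3)*(x^3 - 6*x^2 + 5*x) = (x - 5)*(x + 3)*(x^2 - x) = x*(x - 5)*(x + 3)*(x - 1)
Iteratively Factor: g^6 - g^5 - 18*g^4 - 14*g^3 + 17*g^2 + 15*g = (g - 1)*(g^5 - 18*g^3 - 32*g^2 - 15*g) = (g - 5)*(g - 1)*(g^4 + 5*g^3 + 7*g^2 + 3*g) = g*(g - 5)*(g - 1)*(g^3 + 5*g^2 + 7*g + 3) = g*(g - 5)*(g - 1)*(g + 3)*(g^2 + 2*g + 1) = g*(g - 5)*(g - 1)*(g + 1)*(g + 3)*(g + 1)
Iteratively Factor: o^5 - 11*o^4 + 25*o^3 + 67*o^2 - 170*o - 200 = (o - 4)*(o^4 - 7*o^3 - 3*o^2 + 55*o + 50) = (o - 4)*(o + 1)*(o^3 - 8*o^2 + 5*o + 50) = (o - 5)*(o - 4)*(o + 1)*(o^2 - 3*o - 10) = (o - 5)*(o - 4)*(o + 1)*(o + 2)*(o - 5)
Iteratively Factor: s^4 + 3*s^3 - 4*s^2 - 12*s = (s - 2)*(s^3 + 5*s^2 + 6*s) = (s - 2)*(s + 3)*(s^2 + 2*s) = (s - 2)*(s + 2)*(s + 3)*(s)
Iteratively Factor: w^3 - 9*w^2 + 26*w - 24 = (w - 2)*(w^2 - 7*w + 12) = (w - 3)*(w - 2)*(w - 4)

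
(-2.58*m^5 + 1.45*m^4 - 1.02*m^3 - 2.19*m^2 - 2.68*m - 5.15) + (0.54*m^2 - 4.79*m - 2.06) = -2.58*m^5 + 1.45*m^4 - 1.02*m^3 - 1.65*m^2 - 7.47*m - 7.21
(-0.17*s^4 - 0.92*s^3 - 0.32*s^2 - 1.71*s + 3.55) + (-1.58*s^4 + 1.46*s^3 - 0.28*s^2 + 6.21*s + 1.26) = -1.75*s^4 + 0.54*s^3 - 0.6*s^2 + 4.5*s + 4.81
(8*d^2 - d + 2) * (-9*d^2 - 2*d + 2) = -72*d^4 - 7*d^3 - 6*d + 4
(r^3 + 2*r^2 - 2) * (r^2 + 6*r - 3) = r^5 + 8*r^4 + 9*r^3 - 8*r^2 - 12*r + 6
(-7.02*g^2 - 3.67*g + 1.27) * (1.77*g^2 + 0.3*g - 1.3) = -12.4254*g^4 - 8.6019*g^3 + 10.2729*g^2 + 5.152*g - 1.651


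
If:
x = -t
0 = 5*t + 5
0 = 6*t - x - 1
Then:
No Solution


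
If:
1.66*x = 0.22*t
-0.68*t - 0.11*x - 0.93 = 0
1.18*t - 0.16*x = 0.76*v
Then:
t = -1.34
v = -2.04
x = -0.18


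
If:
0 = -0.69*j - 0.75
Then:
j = -1.09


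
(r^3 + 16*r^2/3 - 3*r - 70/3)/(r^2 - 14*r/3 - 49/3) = (r^2 + 3*r - 10)/(r - 7)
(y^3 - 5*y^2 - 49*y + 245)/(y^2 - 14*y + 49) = (y^2 + 2*y - 35)/(y - 7)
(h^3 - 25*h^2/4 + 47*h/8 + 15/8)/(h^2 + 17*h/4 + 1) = (2*h^2 - 13*h + 15)/(2*(h + 4))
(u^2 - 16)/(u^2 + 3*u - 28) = (u + 4)/(u + 7)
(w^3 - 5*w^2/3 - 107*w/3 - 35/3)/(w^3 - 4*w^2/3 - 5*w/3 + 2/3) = (3*w^3 - 5*w^2 - 107*w - 35)/(3*w^3 - 4*w^2 - 5*w + 2)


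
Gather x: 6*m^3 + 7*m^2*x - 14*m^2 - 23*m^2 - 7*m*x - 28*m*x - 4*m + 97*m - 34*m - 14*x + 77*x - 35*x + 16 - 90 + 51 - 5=6*m^3 - 37*m^2 + 59*m + x*(7*m^2 - 35*m + 28) - 28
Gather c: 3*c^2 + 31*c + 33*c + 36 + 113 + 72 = 3*c^2 + 64*c + 221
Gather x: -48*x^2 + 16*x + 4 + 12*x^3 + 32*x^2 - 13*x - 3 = 12*x^3 - 16*x^2 + 3*x + 1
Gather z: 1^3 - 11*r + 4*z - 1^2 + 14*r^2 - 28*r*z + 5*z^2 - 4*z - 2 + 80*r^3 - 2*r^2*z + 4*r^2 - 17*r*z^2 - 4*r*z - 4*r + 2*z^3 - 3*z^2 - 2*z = 80*r^3 + 18*r^2 - 15*r + 2*z^3 + z^2*(2 - 17*r) + z*(-2*r^2 - 32*r - 2) - 2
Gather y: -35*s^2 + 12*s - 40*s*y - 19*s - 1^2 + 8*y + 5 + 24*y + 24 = -35*s^2 - 7*s + y*(32 - 40*s) + 28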